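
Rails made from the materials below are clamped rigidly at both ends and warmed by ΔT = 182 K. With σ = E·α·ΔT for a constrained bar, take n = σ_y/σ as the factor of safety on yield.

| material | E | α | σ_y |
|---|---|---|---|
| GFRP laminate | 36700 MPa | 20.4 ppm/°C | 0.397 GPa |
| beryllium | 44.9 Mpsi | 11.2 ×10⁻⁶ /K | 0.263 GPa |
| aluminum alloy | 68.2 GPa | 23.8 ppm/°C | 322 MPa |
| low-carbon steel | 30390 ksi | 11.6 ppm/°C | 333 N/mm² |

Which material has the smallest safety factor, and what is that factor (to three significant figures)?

beryllium, n = 0.417

With everything in SI (GPa, ×10⁻⁶/K, MPa):
  GFRP laminate: E = 36.70, α = 20.4, σ_y = 397.0 → σ = 136 MPa, n = 2.91
  beryllium: E = 309.6, α = 11.2, σ_y = 263.0 → σ = 631 MPa, n = 0.417
  aluminum alloy: E = 68.20, α = 23.8, σ_y = 322.0 → σ = 295 MPa, n = 1.09
  low-carbon steel: E = 209.5, α = 11.6, σ_y = 333.0 → σ = 442 MPa, n = 0.753
The minimum is beryllium at n = 0.417.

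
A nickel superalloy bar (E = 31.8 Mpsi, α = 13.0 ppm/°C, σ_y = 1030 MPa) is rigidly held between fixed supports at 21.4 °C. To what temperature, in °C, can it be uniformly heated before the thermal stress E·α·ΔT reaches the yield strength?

383 °C

E = 31.8 Mpsi = 219.3 GPa.
E·α·ΔT = 1030 MPa ⇒ ΔT = 1030 / (219.3×10³ × 13.0×10⁻⁶) = 361.4 K.
T = 21.4 + 361.4 = 382.8 °C.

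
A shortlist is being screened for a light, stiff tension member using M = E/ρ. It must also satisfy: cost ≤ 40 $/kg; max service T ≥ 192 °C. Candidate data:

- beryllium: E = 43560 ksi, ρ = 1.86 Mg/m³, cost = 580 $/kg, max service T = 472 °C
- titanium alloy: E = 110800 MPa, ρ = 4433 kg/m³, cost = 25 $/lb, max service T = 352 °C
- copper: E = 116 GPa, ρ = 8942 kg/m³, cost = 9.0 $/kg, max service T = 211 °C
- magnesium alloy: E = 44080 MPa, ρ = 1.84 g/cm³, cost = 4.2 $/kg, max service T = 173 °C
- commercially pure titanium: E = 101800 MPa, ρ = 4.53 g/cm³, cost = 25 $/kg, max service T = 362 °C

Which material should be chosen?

commercially pure titanium

Screen on constraints: cost ≤ 40 $/kg; max service T ≥ 192 °C. Survivors: copper, commercially pure titanium.
Putting every candidate on a common basis:
  copper: E = 116.0 GPa, ρ = 8942 kg/m³
  commercially pure titanium: E = 101.8 GPa, ρ = 4530 kg/m³
  commercially pure titanium: M = 22.5 MN·m/kg
  copper: M = 13.0 MN·m/kg
Commercially pure titanium has the largest M.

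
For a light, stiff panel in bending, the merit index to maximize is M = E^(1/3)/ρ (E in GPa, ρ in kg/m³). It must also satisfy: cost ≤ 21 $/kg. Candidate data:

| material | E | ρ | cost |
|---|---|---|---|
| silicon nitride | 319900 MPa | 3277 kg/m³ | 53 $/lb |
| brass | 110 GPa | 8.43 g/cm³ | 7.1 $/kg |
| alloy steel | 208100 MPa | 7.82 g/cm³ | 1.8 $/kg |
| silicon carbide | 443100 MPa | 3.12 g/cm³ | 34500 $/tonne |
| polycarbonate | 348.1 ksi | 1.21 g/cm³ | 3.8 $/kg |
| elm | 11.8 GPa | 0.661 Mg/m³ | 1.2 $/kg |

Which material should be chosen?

Screen on constraints: cost ≤ 21 $/kg. Survivors: brass, alloy steel, polycarbonate, elm.
Convert each candidate to consistent units, then evaluate M:
  brass: E = 110.0 GPa, ρ = 8430 kg/m³
  alloy steel: E = 208.1 GPa, ρ = 7820 kg/m³
  polycarbonate: E = 2.400 GPa, ρ = 1210 kg/m³
  elm: E = 11.80 GPa, ρ = 661.0 kg/m³
  elm: M = 3.44×10⁻³
  polycarbonate: M = 1.11×10⁻³
  alloy steel: M = 0.758×10⁻³
  brass: M = 0.568×10⁻³
Elm ranks first.

elm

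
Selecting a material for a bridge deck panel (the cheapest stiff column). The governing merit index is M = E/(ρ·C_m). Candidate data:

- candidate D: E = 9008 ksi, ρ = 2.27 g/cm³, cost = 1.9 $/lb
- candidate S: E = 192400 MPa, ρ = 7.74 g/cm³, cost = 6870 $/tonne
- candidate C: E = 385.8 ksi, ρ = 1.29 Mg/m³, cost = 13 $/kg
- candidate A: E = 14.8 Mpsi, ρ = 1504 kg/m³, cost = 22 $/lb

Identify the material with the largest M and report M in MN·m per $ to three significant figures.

After converting to SI:
  candidate D: E = 62.11 GPa, ρ = 2270 kg/m³, cost = 4.189 $/kg
  candidate S: E = 192.4 GPa, ρ = 7740 kg/m³, cost = 6.870 $/kg
  candidate C: E = 2.660 GPa, ρ = 1290 kg/m³, cost = 13.00 $/kg
  candidate A: E = 102.0 GPa, ρ = 1504 kg/m³, cost = 48.50 $/kg
  candidate D: M = 6.53 MN·m per $
  candidate S: M = 3.62 MN·m per $
  candidate A: M = 1.40 MN·m per $
  candidate C: M = 0.159 MN·m per $
Highest index: candidate D.

candidate D, M = 6.53 MN·m per $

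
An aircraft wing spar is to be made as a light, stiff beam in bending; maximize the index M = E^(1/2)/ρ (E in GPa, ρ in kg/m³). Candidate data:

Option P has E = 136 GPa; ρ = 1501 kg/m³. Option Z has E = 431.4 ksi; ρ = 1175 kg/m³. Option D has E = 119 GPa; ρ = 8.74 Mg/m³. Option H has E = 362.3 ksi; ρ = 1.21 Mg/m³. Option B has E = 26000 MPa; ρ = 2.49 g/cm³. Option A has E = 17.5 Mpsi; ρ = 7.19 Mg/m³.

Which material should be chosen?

Putting every candidate on a common basis:
  option P: E = 136.0 GPa, ρ = 1501 kg/m³
  option Z: E = 2.974 GPa, ρ = 1175 kg/m³
  option D: E = 119.0 GPa, ρ = 8740 kg/m³
  option H: E = 2.498 GPa, ρ = 1210 kg/m³
  option B: E = 26.00 GPa, ρ = 2490 kg/m³
  option A: E = 120.7 GPa, ρ = 7190 kg/m³
  option P: M = 7.77×10⁻³
  option B: M = 2.05×10⁻³
  option A: M = 1.53×10⁻³
  option Z: M = 1.47×10⁻³
  option H: M = 1.31×10⁻³
  option D: M = 1.25×10⁻³
Highest index: option P.

option P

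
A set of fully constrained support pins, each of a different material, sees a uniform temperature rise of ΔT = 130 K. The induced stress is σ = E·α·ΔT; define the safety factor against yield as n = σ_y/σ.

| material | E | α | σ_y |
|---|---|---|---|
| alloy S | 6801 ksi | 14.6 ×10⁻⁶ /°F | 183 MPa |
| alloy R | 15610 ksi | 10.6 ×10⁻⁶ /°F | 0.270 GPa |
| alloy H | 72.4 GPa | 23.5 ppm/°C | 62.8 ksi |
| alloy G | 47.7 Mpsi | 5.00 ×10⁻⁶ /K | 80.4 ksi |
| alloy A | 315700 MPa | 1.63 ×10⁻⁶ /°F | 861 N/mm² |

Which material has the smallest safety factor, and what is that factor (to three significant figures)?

alloy R, n = 1.01

With everything in SI (GPa, ×10⁻⁶/K, MPa):
  alloy S: E = 46.89, α = 26.3, σ_y = 183.0 → σ = 160 MPa, n = 1.14
  alloy R: E = 107.6, α = 19.1, σ_y = 270.0 → σ = 267 MPa, n = 1.01
  alloy H: E = 72.40, α = 23.5, σ_y = 433.0 → σ = 221 MPa, n = 1.96
  alloy G: E = 328.9, α = 5.00, σ_y = 554.3 → σ = 214 MPa, n = 2.59
  alloy A: E = 315.7, α = 2.93, σ_y = 861.0 → σ = 120 MPa, n = 7.15
The minimum is alloy R at n = 1.01.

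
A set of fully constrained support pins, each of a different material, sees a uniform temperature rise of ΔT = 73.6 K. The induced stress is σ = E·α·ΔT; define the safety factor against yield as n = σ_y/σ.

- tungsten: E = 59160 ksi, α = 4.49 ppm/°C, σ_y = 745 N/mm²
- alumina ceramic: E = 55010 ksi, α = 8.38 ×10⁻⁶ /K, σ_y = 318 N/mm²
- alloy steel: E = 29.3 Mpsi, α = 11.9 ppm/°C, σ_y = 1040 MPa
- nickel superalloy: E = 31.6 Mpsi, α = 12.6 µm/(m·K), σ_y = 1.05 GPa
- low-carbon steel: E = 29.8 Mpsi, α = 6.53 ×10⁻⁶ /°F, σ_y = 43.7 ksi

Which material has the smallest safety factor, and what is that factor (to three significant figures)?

alumina ceramic, n = 1.36

Per material, after unit conversion:
  tungsten: E = 407.9, α = 4.49, σ_y = 745.0 → σ = 135 MPa, n = 5.53
  alumina ceramic: E = 379.3, α = 8.38, σ_y = 318.0 → σ = 234 MPa, n = 1.36
  alloy steel: E = 202.0, α = 11.9, σ_y = 1040 → σ = 177 MPa, n = 5.88
  nickel superalloy: E = 217.9, α = 12.6, σ_y = 1050 → σ = 202 MPa, n = 5.20
  low-carbon steel: E = 205.5, α = 11.8, σ_y = 301.3 → σ = 178 MPa, n = 1.70
The minimum is alumina ceramic at n = 1.36.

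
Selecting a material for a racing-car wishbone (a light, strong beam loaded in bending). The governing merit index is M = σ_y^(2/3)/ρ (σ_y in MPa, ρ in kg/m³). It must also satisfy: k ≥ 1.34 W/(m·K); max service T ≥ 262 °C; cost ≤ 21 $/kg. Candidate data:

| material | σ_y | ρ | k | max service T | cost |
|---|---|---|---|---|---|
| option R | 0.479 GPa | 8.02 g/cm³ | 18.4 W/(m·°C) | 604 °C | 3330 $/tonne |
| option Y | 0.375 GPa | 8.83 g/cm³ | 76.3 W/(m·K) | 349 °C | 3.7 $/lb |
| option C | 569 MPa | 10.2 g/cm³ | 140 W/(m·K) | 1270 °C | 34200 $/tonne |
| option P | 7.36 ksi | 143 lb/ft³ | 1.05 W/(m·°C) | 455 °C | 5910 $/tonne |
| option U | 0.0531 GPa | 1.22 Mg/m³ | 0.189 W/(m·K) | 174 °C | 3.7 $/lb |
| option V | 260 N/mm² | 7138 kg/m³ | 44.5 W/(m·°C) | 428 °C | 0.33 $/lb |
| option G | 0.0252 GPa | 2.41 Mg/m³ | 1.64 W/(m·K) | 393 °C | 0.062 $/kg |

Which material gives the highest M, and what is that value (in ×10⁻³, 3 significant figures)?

Screen on constraints: k ≥ 1.34 W/(m·K); max service T ≥ 262 °C; cost ≤ 21 $/kg. Survivors: option R, option Y, option V, option G.
Convert each candidate to consistent units, then evaluate M:
  option R: σ_y = 479.0 MPa, ρ = 8020 kg/m³
  option Y: σ_y = 375.0 MPa, ρ = 8830 kg/m³
  option V: σ_y = 260.0 MPa, ρ = 7138 kg/m³
  option G: σ_y = 25.20 MPa, ρ = 2410 kg/m³
  option R: M = 7.63×10⁻³
  option Y: M = 5.89×10⁻³
  option V: M = 5.71×10⁻³
  option G: M = 3.57×10⁻³
Highest index: option R.

option R, M = 7.63×10⁻³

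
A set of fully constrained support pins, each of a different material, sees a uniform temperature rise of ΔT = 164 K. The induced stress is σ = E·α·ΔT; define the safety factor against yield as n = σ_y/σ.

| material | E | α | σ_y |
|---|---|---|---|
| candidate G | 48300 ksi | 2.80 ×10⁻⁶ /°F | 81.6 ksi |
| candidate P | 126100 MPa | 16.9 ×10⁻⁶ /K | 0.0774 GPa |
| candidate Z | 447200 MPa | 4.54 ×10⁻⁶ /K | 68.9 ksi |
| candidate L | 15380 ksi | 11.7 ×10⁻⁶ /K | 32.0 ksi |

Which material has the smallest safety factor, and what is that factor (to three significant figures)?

candidate P, n = 0.221

Per material, after unit conversion:
  candidate G: E = 333.0, α = 5.04, σ_y = 562.6 → σ = 275 MPa, n = 2.04
  candidate P: E = 126.1, α = 16.9, σ_y = 77.40 → σ = 349 MPa, n = 0.221
  candidate Z: E = 447.2, α = 4.54, σ_y = 475.0 → σ = 333 MPa, n = 1.43
  candidate L: E = 106.0, α = 11.7, σ_y = 220.6 → σ = 203 MPa, n = 1.08
Candidate P has the lowest safety factor, n = 0.221.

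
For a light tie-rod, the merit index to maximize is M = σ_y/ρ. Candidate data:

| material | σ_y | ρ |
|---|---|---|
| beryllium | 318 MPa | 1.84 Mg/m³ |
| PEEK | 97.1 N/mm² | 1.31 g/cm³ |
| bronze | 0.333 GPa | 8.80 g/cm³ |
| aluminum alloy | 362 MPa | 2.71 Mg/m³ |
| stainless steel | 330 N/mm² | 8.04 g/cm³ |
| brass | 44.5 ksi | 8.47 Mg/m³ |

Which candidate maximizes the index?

beryllium

In SI units:
  beryllium: σ_y = 318.0 MPa, ρ = 1840 kg/m³
  PEEK: σ_y = 97.10 MPa, ρ = 1310 kg/m³
  bronze: σ_y = 333.0 MPa, ρ = 8800 kg/m³
  aluminum alloy: σ_y = 362.0 MPa, ρ = 2710 kg/m³
  stainless steel: σ_y = 330.0 MPa, ρ = 8040 kg/m³
  brass: σ_y = 306.8 MPa, ρ = 8470 kg/m³
  beryllium: M = 173 kN·m/kg
  aluminum alloy: M = 134 kN·m/kg
  PEEK: M = 74.1 kN·m/kg
  stainless steel: M = 41.0 kN·m/kg
  bronze: M = 37.8 kN·m/kg
  brass: M = 36.2 kN·m/kg
Highest index: beryllium.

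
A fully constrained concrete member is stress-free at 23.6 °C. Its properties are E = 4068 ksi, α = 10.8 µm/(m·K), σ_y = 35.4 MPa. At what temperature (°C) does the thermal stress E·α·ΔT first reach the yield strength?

140 °C

E = 4068 ksi = 28.05 GPa.
E·α·ΔT = 35.40 MPa ⇒ ΔT = 35.40 / (28.05×10³ × 10.8×10⁻⁶) = 116.9 K.
T = 23.6 + 116.9 = 140.5 °C.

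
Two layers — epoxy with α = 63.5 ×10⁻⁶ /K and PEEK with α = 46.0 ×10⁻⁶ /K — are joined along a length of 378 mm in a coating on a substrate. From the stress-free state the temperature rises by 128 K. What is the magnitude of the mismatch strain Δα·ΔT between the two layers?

2.24×10⁻³

Δα = |63.5 − 46.0|×10⁻⁶/K = 17.5×10⁻⁶/K.
Mismatch strain = Δα·ΔT = 17.5×10⁻⁶ × 128.0 = 2.24×10⁻³.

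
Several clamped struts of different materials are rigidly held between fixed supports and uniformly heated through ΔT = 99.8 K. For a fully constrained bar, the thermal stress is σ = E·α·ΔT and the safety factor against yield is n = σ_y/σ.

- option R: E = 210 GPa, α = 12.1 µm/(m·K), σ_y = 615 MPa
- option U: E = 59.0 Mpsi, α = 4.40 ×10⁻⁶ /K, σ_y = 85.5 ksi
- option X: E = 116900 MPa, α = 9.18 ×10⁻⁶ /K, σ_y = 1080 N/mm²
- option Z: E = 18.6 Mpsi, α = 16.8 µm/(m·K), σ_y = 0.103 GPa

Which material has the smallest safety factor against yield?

Per material, after unit conversion:
  option R: E = 210.0, α = 12.1, σ_y = 615.0 → σ = 254 MPa, n = 2.43
  option U: E = 406.8, α = 4.40, σ_y = 589.5 → σ = 179 MPa, n = 3.30
  option X: E = 116.9, α = 9.18, σ_y = 1080 → σ = 107 MPa, n = 10.1
  option Z: E = 128.2, α = 16.8, σ_y = 103.0 → σ = 215 MPa, n = 0.479
Option Z has the lowest safety factor, n = 0.479.

option Z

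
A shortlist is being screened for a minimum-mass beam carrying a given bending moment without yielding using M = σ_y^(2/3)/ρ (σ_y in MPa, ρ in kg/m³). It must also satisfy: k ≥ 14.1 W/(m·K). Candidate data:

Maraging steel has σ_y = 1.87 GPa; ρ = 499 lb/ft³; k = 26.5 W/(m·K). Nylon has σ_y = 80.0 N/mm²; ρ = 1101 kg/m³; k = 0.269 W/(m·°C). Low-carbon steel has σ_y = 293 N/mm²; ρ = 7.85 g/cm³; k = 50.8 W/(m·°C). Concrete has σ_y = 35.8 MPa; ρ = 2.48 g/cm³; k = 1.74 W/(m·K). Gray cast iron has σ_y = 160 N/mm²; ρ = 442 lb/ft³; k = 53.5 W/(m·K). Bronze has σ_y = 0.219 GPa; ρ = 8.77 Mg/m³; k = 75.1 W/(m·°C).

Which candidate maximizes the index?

Screen on constraints: k ≥ 14.1 W/(m·K). Survivors: maraging steel, low-carbon steel, gray cast iron, bronze.
In SI units:
  maraging steel: σ_y = 1870 MPa, ρ = 7993 kg/m³
  low-carbon steel: σ_y = 293.0 MPa, ρ = 7850 kg/m³
  gray cast iron: σ_y = 160.0 MPa, ρ = 7080 kg/m³
  bronze: σ_y = 219.0 MPa, ρ = 8770 kg/m³
  maraging steel: M = 19.0×10⁻³
  low-carbon steel: M = 5.62×10⁻³
  gray cast iron: M = 4.16×10⁻³
  bronze: M = 4.14×10⁻³
The maximum is for maraging steel.

maraging steel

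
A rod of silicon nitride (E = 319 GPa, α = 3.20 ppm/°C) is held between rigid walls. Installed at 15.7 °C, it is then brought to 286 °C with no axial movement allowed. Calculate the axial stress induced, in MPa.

276 MPa

ΔT = 270.3 K. Constrained thermal stress σ = E·α·ΔT = 319.0×10³ MPa × 3.20×10⁻⁶ × 270.3 = 276 MPa (compressive).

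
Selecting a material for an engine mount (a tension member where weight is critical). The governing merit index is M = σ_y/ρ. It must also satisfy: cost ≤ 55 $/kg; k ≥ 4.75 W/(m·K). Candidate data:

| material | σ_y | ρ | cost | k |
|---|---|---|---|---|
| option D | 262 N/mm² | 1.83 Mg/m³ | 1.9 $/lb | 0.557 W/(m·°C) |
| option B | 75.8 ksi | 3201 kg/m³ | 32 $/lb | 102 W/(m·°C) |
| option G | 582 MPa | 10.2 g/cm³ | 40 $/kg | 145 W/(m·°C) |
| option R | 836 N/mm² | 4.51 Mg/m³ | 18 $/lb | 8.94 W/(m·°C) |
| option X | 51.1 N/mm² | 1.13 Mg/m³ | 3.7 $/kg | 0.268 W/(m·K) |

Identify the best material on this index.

Screen on constraints: cost ≤ 55 $/kg; k ≥ 4.75 W/(m·K). Survivors: option G, option R.
In SI units:
  option G: σ_y = 582.0 MPa, ρ = 10200 kg/m³
  option R: σ_y = 836.0 MPa, ρ = 4510 kg/m³
  option R: M = 185 kN·m/kg
  option G: M = 57.1 kN·m/kg
Highest index: option R.

option R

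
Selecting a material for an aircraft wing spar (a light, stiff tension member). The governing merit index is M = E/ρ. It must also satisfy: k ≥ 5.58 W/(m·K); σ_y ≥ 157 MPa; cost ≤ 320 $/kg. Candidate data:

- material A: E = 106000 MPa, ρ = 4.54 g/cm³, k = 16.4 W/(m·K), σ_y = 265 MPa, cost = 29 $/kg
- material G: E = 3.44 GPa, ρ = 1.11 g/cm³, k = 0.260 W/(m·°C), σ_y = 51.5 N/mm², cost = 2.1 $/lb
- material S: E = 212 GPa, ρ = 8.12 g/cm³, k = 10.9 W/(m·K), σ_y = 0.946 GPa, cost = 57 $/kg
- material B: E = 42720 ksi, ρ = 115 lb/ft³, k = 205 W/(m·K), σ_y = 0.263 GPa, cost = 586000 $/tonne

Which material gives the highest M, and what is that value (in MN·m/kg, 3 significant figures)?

Screen on constraints: k ≥ 5.58 W/(m·K); σ_y ≥ 157 MPa; cost ≤ 320 $/kg. Survivors: material A, material S.
After converting to SI:
  material A: E = 106.0 GPa, ρ = 4540 kg/m³
  material S: E = 212.0 GPa, ρ = 8120 kg/m³
  material S: M = 26.1 MN·m/kg
  material A: M = 23.3 MN·m/kg
Material S has the largest M.

material S, M = 26.1 MN·m/kg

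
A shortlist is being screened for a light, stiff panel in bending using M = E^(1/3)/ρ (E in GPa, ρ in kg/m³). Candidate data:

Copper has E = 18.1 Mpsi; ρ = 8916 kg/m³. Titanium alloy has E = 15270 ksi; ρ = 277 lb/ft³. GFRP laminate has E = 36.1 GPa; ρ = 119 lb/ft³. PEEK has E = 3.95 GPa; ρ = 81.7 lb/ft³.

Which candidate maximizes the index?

In SI units:
  copper: E = 124.8 GPa, ρ = 8916 kg/m³
  titanium alloy: E = 105.3 GPa, ρ = 4437 kg/m³
  GFRP laminate: E = 36.10 GPa, ρ = 1906 kg/m³
  PEEK: E = 3.950 GPa, ρ = 1309 kg/m³
  GFRP laminate: M = 1.73×10⁻³
  PEEK: M = 1.21×10⁻³
  titanium alloy: M = 1.06×10⁻³
  copper: M = 0.560×10⁻³
GFRP laminate has the largest M.

GFRP laminate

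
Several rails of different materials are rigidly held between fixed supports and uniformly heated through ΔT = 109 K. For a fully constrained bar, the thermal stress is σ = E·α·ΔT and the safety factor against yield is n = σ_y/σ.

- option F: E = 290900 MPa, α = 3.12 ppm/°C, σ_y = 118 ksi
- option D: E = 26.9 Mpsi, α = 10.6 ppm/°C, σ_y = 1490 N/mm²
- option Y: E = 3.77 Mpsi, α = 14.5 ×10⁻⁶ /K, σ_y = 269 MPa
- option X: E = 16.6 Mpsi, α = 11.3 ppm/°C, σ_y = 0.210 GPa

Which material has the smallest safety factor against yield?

With everything in SI (GPa, ×10⁻⁶/K, MPa):
  option F: E = 290.9, α = 3.12, σ_y = 813.6 → σ = 98.9 MPa, n = 8.22
  option D: E = 185.5, α = 10.6, σ_y = 1490 → σ = 214 MPa, n = 6.95
  option Y: E = 25.99, α = 14.5, σ_y = 269.0 → σ = 41.1 MPa, n = 6.55
  option X: E = 114.5, α = 11.3, σ_y = 210.0 → σ = 141 MPa, n = 1.49
Option X has the lowest safety factor, n = 1.49.

option X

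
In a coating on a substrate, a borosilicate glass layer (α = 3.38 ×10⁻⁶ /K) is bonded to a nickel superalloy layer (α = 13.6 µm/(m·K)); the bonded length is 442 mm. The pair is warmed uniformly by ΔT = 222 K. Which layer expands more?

α(borosilicate glass) = 3.38×10⁻⁶/K vs α(nickel superalloy) = 13.6×10⁻⁶/K.
Higher α expands more for the same ΔT: nickel superalloy.

nickel superalloy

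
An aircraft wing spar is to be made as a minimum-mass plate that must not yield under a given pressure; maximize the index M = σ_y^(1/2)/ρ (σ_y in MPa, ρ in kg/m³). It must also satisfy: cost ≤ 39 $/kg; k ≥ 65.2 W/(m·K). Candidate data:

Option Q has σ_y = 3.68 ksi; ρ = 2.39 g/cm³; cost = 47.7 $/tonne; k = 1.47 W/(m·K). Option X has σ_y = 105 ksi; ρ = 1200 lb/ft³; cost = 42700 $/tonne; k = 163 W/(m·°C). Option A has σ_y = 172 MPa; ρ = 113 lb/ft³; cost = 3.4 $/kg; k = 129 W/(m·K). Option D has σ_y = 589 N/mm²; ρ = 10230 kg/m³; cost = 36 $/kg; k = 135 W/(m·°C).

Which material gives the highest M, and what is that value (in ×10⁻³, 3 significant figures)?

Screen on constraints: cost ≤ 39 $/kg; k ≥ 65.2 W/(m·K). Survivors: option A, option D.
In SI units:
  option A: σ_y = 172.0 MPa, ρ = 1810 kg/m³
  option D: σ_y = 589.0 MPa, ρ = 10230 kg/m³
  option A: M = 7.25×10⁻³
  option D: M = 2.37×10⁻³
Highest index: option A.

option A, M = 7.25×10⁻³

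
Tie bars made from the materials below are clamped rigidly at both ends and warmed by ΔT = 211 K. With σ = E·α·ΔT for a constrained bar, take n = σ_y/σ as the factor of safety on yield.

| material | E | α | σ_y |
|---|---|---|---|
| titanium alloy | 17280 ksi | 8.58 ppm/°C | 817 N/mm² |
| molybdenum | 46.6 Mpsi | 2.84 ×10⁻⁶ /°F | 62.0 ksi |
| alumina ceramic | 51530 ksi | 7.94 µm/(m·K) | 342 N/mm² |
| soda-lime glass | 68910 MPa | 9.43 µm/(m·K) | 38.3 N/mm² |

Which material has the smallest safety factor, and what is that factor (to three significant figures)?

Per material, after unit conversion:
  titanium alloy: E = 119.1, α = 8.58, σ_y = 817.0 → σ = 216 MPa, n = 3.79
  molybdenum: E = 321.3, α = 5.11, σ_y = 427.5 → σ = 347 MPa, n = 1.23
  alumina ceramic: E = 355.3, α = 7.94, σ_y = 342.0 → σ = 595 MPa, n = 0.575
  soda-lime glass: E = 68.91, α = 9.43, σ_y = 38.30 → σ = 137 MPa, n = 0.279
Smallest n: soda-lime glass with n = 0.279.

soda-lime glass, n = 0.279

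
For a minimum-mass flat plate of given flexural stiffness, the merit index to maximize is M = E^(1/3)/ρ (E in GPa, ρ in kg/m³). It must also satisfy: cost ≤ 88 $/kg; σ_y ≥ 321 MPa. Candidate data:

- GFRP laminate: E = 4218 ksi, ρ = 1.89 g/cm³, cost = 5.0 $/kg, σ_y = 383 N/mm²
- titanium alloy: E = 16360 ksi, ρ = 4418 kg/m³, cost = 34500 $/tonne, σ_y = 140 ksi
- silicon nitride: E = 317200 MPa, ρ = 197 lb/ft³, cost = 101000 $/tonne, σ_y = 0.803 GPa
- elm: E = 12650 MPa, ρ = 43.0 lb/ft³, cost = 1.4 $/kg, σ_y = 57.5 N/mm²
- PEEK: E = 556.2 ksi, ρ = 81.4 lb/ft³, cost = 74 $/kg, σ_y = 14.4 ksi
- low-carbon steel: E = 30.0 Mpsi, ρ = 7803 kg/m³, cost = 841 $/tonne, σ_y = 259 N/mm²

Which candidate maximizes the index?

Screen on constraints: cost ≤ 88 $/kg; σ_y ≥ 321 MPa. Survivors: GFRP laminate, titanium alloy.
In SI units:
  GFRP laminate: E = 29.08 GPa, ρ = 1890 kg/m³
  titanium alloy: E = 112.8 GPa, ρ = 4418 kg/m³
  GFRP laminate: M = 1.63×10⁻³
  titanium alloy: M = 1.09×10⁻³
The maximum is for GFRP laminate.

GFRP laminate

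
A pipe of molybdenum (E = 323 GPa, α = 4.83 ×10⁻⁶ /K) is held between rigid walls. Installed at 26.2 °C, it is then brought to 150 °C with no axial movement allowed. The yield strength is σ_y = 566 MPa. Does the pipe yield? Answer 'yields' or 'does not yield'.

ΔT = 123.8 K. Constrained thermal stress σ = E·α·ΔT = 323.0×10³ MPa × 4.83×10⁻⁶ × 123.8 = 193 MPa (compressive).
Compare to σ_y = 566 MPa: σ < σ_y, so it does not yield.

does not yield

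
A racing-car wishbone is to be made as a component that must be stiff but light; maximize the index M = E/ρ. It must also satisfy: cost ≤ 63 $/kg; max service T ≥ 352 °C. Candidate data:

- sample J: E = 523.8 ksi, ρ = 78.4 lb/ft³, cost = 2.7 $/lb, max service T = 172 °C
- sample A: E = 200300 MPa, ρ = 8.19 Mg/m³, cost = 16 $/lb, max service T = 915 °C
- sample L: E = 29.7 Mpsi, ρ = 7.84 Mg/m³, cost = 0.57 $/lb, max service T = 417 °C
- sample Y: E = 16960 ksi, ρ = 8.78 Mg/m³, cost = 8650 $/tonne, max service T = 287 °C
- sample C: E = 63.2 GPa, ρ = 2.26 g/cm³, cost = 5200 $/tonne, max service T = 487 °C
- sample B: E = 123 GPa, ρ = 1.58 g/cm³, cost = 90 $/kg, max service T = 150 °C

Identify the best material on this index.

sample C

Screen on constraints: cost ≤ 63 $/kg; max service T ≥ 352 °C. Survivors: sample A, sample L, sample C.
After converting to SI:
  sample A: E = 200.3 GPa, ρ = 8190 kg/m³
  sample L: E = 204.8 GPa, ρ = 7840 kg/m³
  sample C: E = 63.20 GPa, ρ = 2260 kg/m³
  sample C: M = 28.0 MN·m/kg
  sample L: M = 26.1 MN·m/kg
  sample A: M = 24.5 MN·m/kg
Sample C ranks first.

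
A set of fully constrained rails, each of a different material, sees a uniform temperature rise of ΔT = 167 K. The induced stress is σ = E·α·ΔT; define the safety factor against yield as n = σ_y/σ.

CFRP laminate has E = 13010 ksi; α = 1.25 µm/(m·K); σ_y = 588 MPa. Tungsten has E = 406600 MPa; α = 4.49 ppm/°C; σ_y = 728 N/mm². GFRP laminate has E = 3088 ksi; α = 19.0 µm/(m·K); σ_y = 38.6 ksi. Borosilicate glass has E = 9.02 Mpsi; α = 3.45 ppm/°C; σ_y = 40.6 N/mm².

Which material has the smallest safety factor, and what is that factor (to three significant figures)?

borosilicate glass, n = 1.13

In consistent units (E in GPa, α in ×10⁻⁶/K, σ_y in MPa):
  CFRP laminate: E = 89.70, α = 1.25, σ_y = 588.0 → σ = 18.7 MPa, n = 31.4
  tungsten: E = 406.6, α = 4.49, σ_y = 728.0 → σ = 305 MPa, n = 2.39
  GFRP laminate: E = 21.29, α = 19.0, σ_y = 266.1 → σ = 67.6 MPa, n = 3.94
  borosilicate glass: E = 62.19, α = 3.45, σ_y = 40.60 → σ = 35.8 MPa, n = 1.13
Smallest n: borosilicate glass with n = 1.13.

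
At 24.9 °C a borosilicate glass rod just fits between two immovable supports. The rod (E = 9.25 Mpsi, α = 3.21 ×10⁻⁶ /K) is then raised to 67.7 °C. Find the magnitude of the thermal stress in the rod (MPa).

E = 9.25 Mpsi = 63.78 GPa.
ΔT = 42.80 K. Constrained thermal stress σ = E·α·ΔT = 63.78×10³ MPa × 3.21×10⁻⁶ × 42.80 = 8.76 MPa (compressive).

8.76 MPa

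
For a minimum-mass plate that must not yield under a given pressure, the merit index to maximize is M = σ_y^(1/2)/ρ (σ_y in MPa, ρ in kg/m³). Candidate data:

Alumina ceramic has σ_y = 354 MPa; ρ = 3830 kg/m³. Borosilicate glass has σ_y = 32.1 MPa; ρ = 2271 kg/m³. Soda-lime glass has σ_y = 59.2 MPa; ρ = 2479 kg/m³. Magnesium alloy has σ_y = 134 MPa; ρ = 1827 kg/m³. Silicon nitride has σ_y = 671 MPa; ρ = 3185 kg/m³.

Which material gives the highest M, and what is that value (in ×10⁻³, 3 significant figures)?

silicon nitride, M = 8.13×10⁻³

Computing M directly (units already consistent):
  silicon nitride: M = 8.13×10⁻³
  magnesium alloy: M = 6.34×10⁻³
  alumina ceramic: M = 4.91×10⁻³
  soda-lime glass: M = 3.10×10⁻³
  borosilicate glass: M = 2.49×10⁻³
The maximum is for silicon nitride.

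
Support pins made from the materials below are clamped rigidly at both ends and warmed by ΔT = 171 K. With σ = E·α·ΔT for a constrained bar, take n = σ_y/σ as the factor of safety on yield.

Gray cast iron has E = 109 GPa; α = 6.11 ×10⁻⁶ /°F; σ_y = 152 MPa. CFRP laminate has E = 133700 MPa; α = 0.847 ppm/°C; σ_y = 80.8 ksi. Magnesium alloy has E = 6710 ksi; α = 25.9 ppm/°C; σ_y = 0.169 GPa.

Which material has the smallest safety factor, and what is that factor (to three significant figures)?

Per material, after unit conversion:
  gray cast iron: E = 109.0, α = 11.0, σ_y = 152.0 → σ = 205 MPa, n = 0.741
  CFRP laminate: E = 133.7, α = 0.847, σ_y = 557.1 → σ = 19.4 MPa, n = 28.8
  magnesium alloy: E = 46.26, α = 25.9, σ_y = 169.0 → σ = 205 MPa, n = 0.825
The minimum is gray cast iron at n = 0.741.

gray cast iron, n = 0.741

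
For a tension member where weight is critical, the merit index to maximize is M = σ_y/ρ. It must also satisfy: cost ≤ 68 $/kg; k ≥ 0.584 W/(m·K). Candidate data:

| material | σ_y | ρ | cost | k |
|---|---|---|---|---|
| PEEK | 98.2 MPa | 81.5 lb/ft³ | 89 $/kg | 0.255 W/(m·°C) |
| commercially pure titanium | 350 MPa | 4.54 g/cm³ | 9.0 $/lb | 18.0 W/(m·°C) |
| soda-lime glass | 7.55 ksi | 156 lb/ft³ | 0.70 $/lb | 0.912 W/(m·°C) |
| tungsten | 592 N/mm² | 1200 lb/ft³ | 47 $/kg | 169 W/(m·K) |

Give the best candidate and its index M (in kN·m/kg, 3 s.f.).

Screen on constraints: cost ≤ 68 $/kg; k ≥ 0.584 W/(m·K). Survivors: commercially pure titanium, soda-lime glass, tungsten.
Putting every candidate on a common basis:
  commercially pure titanium: σ_y = 350.0 MPa, ρ = 4540 kg/m³
  soda-lime glass: σ_y = 52.06 MPa, ρ = 2499 kg/m³
  tungsten: σ_y = 592.0 MPa, ρ = 19220 kg/m³
  commercially pure titanium: M = 77.1 kN·m/kg
  tungsten: M = 30.8 kN·m/kg
  soda-lime glass: M = 20.8 kN·m/kg
Highest index: commercially pure titanium.

commercially pure titanium, M = 77.1 kN·m/kg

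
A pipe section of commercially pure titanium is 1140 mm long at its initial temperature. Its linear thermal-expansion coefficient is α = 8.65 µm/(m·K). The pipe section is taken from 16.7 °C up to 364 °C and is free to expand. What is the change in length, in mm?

ΔT = 364 − 16.7 = 347.3 K.
ΔL = α·L₀·ΔT = 8.65×10⁻⁶ × 1140 mm × 347.3 K = 3.42 mm.

3.42 mm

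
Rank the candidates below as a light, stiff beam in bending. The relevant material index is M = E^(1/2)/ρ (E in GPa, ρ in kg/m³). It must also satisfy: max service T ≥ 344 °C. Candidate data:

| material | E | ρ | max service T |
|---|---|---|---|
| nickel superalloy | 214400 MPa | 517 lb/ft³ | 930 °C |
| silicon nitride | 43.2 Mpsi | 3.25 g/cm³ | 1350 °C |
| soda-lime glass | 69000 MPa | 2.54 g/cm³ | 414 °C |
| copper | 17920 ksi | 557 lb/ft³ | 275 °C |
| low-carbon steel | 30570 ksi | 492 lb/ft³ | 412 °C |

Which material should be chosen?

Screen on constraints: max service T ≥ 344 °C. Survivors: nickel superalloy, silicon nitride, soda-lime glass, low-carbon steel.
Convert each candidate to consistent units, then evaluate M:
  nickel superalloy: E = 214.4 GPa, ρ = 8282 kg/m³
  silicon nitride: E = 297.9 GPa, ρ = 3250 kg/m³
  soda-lime glass: E = 69.00 GPa, ρ = 2540 kg/m³
  low-carbon steel: E = 210.8 GPa, ρ = 7881 kg/m³
  silicon nitride: M = 5.31×10⁻³
  soda-lime glass: M = 3.27×10⁻³
  low-carbon steel: M = 1.84×10⁻³
  nickel superalloy: M = 1.77×10⁻³
Silicon nitride ranks first.

silicon nitride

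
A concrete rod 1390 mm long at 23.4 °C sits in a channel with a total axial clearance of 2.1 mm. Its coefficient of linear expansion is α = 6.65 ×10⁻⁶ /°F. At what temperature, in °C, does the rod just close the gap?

α = 6.65×10⁻⁶/°F × 9/5 = 12.0×10⁻⁶/K.
α·L₀·ΔT = 2.1 mm ⇒ ΔT = 2.1 / (12.0×10⁻⁶ × 1390.0) = 126.2 K.
T = 23.4 + 126.2 = 149.6 °C.

150 °C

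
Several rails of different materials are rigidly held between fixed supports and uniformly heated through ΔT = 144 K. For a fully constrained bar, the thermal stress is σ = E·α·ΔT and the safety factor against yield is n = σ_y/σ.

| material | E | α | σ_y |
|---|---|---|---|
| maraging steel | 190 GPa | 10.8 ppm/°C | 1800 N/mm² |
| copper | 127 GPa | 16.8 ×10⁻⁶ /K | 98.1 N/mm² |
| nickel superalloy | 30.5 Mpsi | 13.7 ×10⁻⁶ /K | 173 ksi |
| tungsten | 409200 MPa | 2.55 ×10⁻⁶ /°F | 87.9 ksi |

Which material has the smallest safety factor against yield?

copper

Per material, after unit conversion:
  maraging steel: E = 190.0, α = 10.8, σ_y = 1800 → σ = 295 MPa, n = 6.09
  copper: E = 127.0, α = 16.8, σ_y = 98.10 → σ = 307 MPa, n = 0.319
  nickel superalloy: E = 210.3, α = 13.7, σ_y = 1193 → σ = 415 MPa, n = 2.88
  tungsten: E = 409.2, α = 4.59, σ_y = 606.0 → σ = 270 MPa, n = 2.24
Copper has the lowest safety factor, n = 0.319.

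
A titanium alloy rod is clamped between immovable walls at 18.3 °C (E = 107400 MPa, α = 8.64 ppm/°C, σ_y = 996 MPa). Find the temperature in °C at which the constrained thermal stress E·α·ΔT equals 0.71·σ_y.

780 °C

E = 107400 MPa = 107.4 GPa.
E·α·ΔT = 707.2 MPa ⇒ ΔT = 707.2 / (107.4×10³ × 8.64×10⁻⁶) = 762.1 K.
T = 18.3 + 762.1 = 780.4 °C.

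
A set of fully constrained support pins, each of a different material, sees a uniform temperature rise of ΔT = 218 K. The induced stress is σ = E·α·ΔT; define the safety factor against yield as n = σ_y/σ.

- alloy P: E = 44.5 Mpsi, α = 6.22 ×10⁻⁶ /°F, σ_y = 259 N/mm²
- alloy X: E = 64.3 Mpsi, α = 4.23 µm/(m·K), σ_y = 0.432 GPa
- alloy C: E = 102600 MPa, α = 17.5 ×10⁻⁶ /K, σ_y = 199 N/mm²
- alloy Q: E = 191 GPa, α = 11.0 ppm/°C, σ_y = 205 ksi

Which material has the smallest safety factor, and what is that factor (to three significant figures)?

alloy P, n = 0.346

Converting E to GPa, α to ×10⁻⁶/K, σ_y to MPa, then σ and n for each:
  alloy P: E = 306.8, α = 11.2, σ_y = 259.0 → σ = 749 MPa, n = 0.346
  alloy X: E = 443.3, α = 4.23, σ_y = 432.0 → σ = 409 MPa, n = 1.06
  alloy C: E = 102.6, α = 17.5, σ_y = 199.0 → σ = 391 MPa, n = 0.508
  alloy Q: E = 191.0, α = 11.0, σ_y = 1413 → σ = 458 MPa, n = 3.09
The minimum is alloy P at n = 0.346.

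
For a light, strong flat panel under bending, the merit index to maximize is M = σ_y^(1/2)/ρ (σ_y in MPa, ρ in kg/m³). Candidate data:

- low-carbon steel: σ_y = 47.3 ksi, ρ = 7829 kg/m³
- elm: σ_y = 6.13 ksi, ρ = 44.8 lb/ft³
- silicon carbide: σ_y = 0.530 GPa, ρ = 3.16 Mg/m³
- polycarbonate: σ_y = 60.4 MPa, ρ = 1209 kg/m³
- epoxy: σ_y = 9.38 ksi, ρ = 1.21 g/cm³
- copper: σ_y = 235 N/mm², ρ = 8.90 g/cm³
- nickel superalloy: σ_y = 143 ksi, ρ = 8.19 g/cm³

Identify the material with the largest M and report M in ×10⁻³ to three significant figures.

elm, M = 9.06×10⁻³

In SI units:
  low-carbon steel: σ_y = 326.1 MPa, ρ = 7829 kg/m³
  elm: σ_y = 42.26 MPa, ρ = 717.6 kg/m³
  silicon carbide: σ_y = 530.0 MPa, ρ = 3160 kg/m³
  polycarbonate: σ_y = 60.40 MPa, ρ = 1209 kg/m³
  epoxy: σ_y = 64.67 MPa, ρ = 1210 kg/m³
  copper: σ_y = 235.0 MPa, ρ = 8900 kg/m³
  nickel superalloy: σ_y = 986.0 MPa, ρ = 8190 kg/m³
  elm: M = 9.06×10⁻³
  silicon carbide: M = 7.29×10⁻³
  epoxy: M = 6.65×10⁻³
  polycarbonate: M = 6.43×10⁻³
  nickel superalloy: M = 3.83×10⁻³
  low-carbon steel: M = 2.31×10⁻³
  copper: M = 1.72×10⁻³
Highest index: elm.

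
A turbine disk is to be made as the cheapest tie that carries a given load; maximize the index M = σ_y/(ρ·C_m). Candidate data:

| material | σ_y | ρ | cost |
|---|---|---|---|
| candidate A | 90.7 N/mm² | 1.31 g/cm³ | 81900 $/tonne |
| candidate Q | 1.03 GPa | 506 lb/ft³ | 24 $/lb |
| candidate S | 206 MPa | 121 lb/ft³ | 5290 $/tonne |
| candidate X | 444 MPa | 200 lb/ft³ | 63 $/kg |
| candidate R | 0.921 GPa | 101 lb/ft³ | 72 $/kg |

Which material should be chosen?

candidate S

In SI units:
  candidate A: σ_y = 90.70 MPa, ρ = 1310 kg/m³, cost = 81.90 $/kg
  candidate Q: σ_y = 1030 MPa, ρ = 8105 kg/m³, cost = 52.91 $/kg
  candidate S: σ_y = 206.0 MPa, ρ = 1938 kg/m³, cost = 5.290 $/kg
  candidate X: σ_y = 444.0 MPa, ρ = 3204 kg/m³, cost = 63.00 $/kg
  candidate R: σ_y = 921.0 MPa, ρ = 1618 kg/m³, cost = 72.00 $/kg
  candidate S: M = 20.1 kN·m per $
  candidate R: M = 7.91 kN·m per $
  candidate Q: M = 2.40 kN·m per $
  candidate X: M = 2.20 kN·m per $
  candidate A: M = 0.845 kN·m per $
Candidate S ranks first.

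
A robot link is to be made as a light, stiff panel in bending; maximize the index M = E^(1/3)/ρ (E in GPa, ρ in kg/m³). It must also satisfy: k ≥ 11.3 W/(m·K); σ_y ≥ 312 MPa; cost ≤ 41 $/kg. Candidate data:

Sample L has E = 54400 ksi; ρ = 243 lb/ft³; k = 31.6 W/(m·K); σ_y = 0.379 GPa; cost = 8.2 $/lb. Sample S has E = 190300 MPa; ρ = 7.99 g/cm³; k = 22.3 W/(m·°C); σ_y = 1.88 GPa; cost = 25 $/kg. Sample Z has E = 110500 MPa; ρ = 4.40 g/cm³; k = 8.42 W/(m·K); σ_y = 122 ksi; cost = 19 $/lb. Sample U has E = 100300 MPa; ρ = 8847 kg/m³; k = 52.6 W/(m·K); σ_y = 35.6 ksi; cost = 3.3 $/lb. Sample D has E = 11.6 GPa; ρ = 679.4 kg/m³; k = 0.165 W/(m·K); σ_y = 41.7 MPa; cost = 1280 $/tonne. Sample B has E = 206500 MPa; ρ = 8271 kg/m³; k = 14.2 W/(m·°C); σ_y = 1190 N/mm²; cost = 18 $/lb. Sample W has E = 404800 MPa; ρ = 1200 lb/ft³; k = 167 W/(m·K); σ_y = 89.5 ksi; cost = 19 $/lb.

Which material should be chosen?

sample L

Screen on constraints: k ≥ 11.3 W/(m·K); σ_y ≥ 312 MPa; cost ≤ 41 $/kg. Survivors: sample L, sample S, sample B.
After converting to SI:
  sample L: E = 375.1 GPa, ρ = 3892 kg/m³
  sample S: E = 190.3 GPa, ρ = 7990 kg/m³
  sample B: E = 206.5 GPa, ρ = 8271 kg/m³
  sample L: M = 1.85×10⁻³
  sample S: M = 0.720×10⁻³
  sample B: M = 0.715×10⁻³
Sample L ranks first.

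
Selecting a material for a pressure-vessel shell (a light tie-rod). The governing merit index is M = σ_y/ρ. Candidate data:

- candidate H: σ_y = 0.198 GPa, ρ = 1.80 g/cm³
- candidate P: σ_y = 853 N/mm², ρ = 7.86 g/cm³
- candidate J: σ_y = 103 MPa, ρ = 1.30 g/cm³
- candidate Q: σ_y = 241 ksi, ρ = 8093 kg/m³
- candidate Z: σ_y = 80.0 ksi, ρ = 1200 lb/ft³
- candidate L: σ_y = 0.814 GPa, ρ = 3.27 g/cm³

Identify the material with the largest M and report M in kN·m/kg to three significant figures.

After converting to SI:
  candidate H: σ_y = 198.0 MPa, ρ = 1800 kg/m³
  candidate P: σ_y = 853.0 MPa, ρ = 7860 kg/m³
  candidate J: σ_y = 103.0 MPa, ρ = 1300 kg/m³
  candidate Q: σ_y = 1662 MPa, ρ = 8093 kg/m³
  candidate Z: σ_y = 551.6 MPa, ρ = 19220 kg/m³
  candidate L: σ_y = 814.0 MPa, ρ = 3270 kg/m³
  candidate L: M = 249 kN·m/kg
  candidate Q: M = 205 kN·m/kg
  candidate H: M = 110 kN·m/kg
  candidate P: M = 109 kN·m/kg
  candidate J: M = 79.2 kN·m/kg
  candidate Z: M = 28.7 kN·m/kg
Candidate L has the largest M.

candidate L, M = 249 kN·m/kg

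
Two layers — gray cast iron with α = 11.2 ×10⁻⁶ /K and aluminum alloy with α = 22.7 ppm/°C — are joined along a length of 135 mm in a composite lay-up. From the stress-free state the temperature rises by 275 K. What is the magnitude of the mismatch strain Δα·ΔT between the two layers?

3.16×10⁻³

Δα = |11.2 − 22.7|×10⁻⁶/K = 11.5×10⁻⁶/K.
Mismatch strain = Δα·ΔT = 11.5×10⁻⁶ × 275.0 = 3.16×10⁻³.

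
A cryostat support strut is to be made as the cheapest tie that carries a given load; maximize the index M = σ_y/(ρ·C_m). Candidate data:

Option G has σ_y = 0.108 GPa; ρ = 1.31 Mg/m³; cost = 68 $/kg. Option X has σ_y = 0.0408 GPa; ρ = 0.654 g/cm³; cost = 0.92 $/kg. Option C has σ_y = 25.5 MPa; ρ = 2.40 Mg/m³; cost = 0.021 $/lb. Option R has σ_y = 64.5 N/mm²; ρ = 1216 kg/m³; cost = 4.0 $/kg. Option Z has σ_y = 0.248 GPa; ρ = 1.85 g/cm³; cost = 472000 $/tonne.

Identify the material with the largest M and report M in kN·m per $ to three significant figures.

option C, M = 229 kN·m per $

In SI units:
  option G: σ_y = 108.0 MPa, ρ = 1310 kg/m³, cost = 68.00 $/kg
  option X: σ_y = 40.80 MPa, ρ = 654.0 kg/m³, cost = 0.9200 $/kg
  option C: σ_y = 25.50 MPa, ρ = 2400 kg/m³, cost = 0.04630 $/kg
  option R: σ_y = 64.50 MPa, ρ = 1216 kg/m³, cost = 4.000 $/kg
  option Z: σ_y = 248.0 MPa, ρ = 1850 kg/m³, cost = 472.0 $/kg
  option C: M = 229 kN·m per $
  option X: M = 67.8 kN·m per $
  option R: M = 13.3 kN·m per $
  option G: M = 1.21 kN·m per $
  option Z: M = 0.284 kN·m per $
Highest index: option C.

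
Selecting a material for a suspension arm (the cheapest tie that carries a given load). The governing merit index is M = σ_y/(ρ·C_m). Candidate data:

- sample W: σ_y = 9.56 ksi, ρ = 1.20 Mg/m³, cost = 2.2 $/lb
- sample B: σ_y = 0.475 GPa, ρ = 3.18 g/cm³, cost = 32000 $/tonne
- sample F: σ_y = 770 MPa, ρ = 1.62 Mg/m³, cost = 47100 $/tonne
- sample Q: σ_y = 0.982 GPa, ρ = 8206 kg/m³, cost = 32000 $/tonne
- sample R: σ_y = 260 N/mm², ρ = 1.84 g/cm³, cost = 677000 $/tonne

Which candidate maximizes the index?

After converting to SI:
  sample W: σ_y = 65.91 MPa, ρ = 1200 kg/m³, cost = 4.850 $/kg
  sample B: σ_y = 475.0 MPa, ρ = 3180 kg/m³, cost = 32.00 $/kg
  sample F: σ_y = 770.0 MPa, ρ = 1620 kg/m³, cost = 47.10 $/kg
  sample Q: σ_y = 982.0 MPa, ρ = 8206 kg/m³, cost = 32.00 $/kg
  sample R: σ_y = 260.0 MPa, ρ = 1840 kg/m³, cost = 677.0 $/kg
  sample W: M = 11.3 kN·m per $
  sample F: M = 10.1 kN·m per $
  sample B: M = 4.67 kN·m per $
  sample Q: M = 3.74 kN·m per $
  sample R: M = 0.209 kN·m per $
The maximum is for sample W.

sample W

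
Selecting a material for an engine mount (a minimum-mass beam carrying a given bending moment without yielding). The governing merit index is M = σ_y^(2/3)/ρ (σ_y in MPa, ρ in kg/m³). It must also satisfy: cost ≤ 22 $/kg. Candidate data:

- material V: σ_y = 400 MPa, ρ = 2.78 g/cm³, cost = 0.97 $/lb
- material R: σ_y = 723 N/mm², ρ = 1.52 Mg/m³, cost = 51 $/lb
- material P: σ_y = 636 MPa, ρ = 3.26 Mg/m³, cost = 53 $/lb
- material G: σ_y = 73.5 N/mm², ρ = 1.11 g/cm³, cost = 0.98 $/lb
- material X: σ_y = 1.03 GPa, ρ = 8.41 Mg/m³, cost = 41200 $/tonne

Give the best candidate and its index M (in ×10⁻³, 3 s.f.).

Screen on constraints: cost ≤ 22 $/kg. Survivors: material V, material G.
Normalizing units and computing the index:
  material V: σ_y = 400.0 MPa, ρ = 2780 kg/m³
  material G: σ_y = 73.50 MPa, ρ = 1110 kg/m³
  material V: M = 19.5×10⁻³
  material G: M = 15.8×10⁻³
The maximum is for material V.

material V, M = 19.5×10⁻³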